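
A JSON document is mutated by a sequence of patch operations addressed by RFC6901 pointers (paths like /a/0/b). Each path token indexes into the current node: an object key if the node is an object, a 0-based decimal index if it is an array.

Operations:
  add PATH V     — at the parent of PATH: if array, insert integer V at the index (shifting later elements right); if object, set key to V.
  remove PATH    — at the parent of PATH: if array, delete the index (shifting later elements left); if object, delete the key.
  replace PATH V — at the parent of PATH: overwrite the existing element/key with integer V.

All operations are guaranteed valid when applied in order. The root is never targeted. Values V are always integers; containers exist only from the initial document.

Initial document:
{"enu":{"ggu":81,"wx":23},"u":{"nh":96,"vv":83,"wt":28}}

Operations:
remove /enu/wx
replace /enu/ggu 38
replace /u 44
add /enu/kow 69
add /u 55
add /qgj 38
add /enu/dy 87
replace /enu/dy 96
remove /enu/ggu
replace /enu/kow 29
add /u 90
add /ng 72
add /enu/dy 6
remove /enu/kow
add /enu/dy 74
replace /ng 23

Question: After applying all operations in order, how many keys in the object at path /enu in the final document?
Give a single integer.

Answer: 1

Derivation:
After op 1 (remove /enu/wx): {"enu":{"ggu":81},"u":{"nh":96,"vv":83,"wt":28}}
After op 2 (replace /enu/ggu 38): {"enu":{"ggu":38},"u":{"nh":96,"vv":83,"wt":28}}
After op 3 (replace /u 44): {"enu":{"ggu":38},"u":44}
After op 4 (add /enu/kow 69): {"enu":{"ggu":38,"kow":69},"u":44}
After op 5 (add /u 55): {"enu":{"ggu":38,"kow":69},"u":55}
After op 6 (add /qgj 38): {"enu":{"ggu":38,"kow":69},"qgj":38,"u":55}
After op 7 (add /enu/dy 87): {"enu":{"dy":87,"ggu":38,"kow":69},"qgj":38,"u":55}
After op 8 (replace /enu/dy 96): {"enu":{"dy":96,"ggu":38,"kow":69},"qgj":38,"u":55}
After op 9 (remove /enu/ggu): {"enu":{"dy":96,"kow":69},"qgj":38,"u":55}
After op 10 (replace /enu/kow 29): {"enu":{"dy":96,"kow":29},"qgj":38,"u":55}
After op 11 (add /u 90): {"enu":{"dy":96,"kow":29},"qgj":38,"u":90}
After op 12 (add /ng 72): {"enu":{"dy":96,"kow":29},"ng":72,"qgj":38,"u":90}
After op 13 (add /enu/dy 6): {"enu":{"dy":6,"kow":29},"ng":72,"qgj":38,"u":90}
After op 14 (remove /enu/kow): {"enu":{"dy":6},"ng":72,"qgj":38,"u":90}
After op 15 (add /enu/dy 74): {"enu":{"dy":74},"ng":72,"qgj":38,"u":90}
After op 16 (replace /ng 23): {"enu":{"dy":74},"ng":23,"qgj":38,"u":90}
Size at path /enu: 1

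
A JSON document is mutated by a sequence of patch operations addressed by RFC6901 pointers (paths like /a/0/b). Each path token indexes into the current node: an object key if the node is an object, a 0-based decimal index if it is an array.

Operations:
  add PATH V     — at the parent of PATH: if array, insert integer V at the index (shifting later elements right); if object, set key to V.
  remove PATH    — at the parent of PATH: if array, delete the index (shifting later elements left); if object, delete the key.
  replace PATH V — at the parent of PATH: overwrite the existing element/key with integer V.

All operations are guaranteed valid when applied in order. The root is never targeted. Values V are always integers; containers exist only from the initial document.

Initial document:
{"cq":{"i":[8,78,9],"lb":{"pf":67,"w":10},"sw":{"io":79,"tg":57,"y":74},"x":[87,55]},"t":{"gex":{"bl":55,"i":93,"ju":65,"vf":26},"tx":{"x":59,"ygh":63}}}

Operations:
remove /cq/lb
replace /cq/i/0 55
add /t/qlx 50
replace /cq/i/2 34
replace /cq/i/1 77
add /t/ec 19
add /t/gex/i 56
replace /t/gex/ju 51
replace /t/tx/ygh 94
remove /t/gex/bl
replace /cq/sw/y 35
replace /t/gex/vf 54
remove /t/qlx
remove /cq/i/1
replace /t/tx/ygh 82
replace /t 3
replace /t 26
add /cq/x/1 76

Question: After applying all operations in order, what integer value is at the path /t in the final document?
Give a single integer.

After op 1 (remove /cq/lb): {"cq":{"i":[8,78,9],"sw":{"io":79,"tg":57,"y":74},"x":[87,55]},"t":{"gex":{"bl":55,"i":93,"ju":65,"vf":26},"tx":{"x":59,"ygh":63}}}
After op 2 (replace /cq/i/0 55): {"cq":{"i":[55,78,9],"sw":{"io":79,"tg":57,"y":74},"x":[87,55]},"t":{"gex":{"bl":55,"i":93,"ju":65,"vf":26},"tx":{"x":59,"ygh":63}}}
After op 3 (add /t/qlx 50): {"cq":{"i":[55,78,9],"sw":{"io":79,"tg":57,"y":74},"x":[87,55]},"t":{"gex":{"bl":55,"i":93,"ju":65,"vf":26},"qlx":50,"tx":{"x":59,"ygh":63}}}
After op 4 (replace /cq/i/2 34): {"cq":{"i":[55,78,34],"sw":{"io":79,"tg":57,"y":74},"x":[87,55]},"t":{"gex":{"bl":55,"i":93,"ju":65,"vf":26},"qlx":50,"tx":{"x":59,"ygh":63}}}
After op 5 (replace /cq/i/1 77): {"cq":{"i":[55,77,34],"sw":{"io":79,"tg":57,"y":74},"x":[87,55]},"t":{"gex":{"bl":55,"i":93,"ju":65,"vf":26},"qlx":50,"tx":{"x":59,"ygh":63}}}
After op 6 (add /t/ec 19): {"cq":{"i":[55,77,34],"sw":{"io":79,"tg":57,"y":74},"x":[87,55]},"t":{"ec":19,"gex":{"bl":55,"i":93,"ju":65,"vf":26},"qlx":50,"tx":{"x":59,"ygh":63}}}
After op 7 (add /t/gex/i 56): {"cq":{"i":[55,77,34],"sw":{"io":79,"tg":57,"y":74},"x":[87,55]},"t":{"ec":19,"gex":{"bl":55,"i":56,"ju":65,"vf":26},"qlx":50,"tx":{"x":59,"ygh":63}}}
After op 8 (replace /t/gex/ju 51): {"cq":{"i":[55,77,34],"sw":{"io":79,"tg":57,"y":74},"x":[87,55]},"t":{"ec":19,"gex":{"bl":55,"i":56,"ju":51,"vf":26},"qlx":50,"tx":{"x":59,"ygh":63}}}
After op 9 (replace /t/tx/ygh 94): {"cq":{"i":[55,77,34],"sw":{"io":79,"tg":57,"y":74},"x":[87,55]},"t":{"ec":19,"gex":{"bl":55,"i":56,"ju":51,"vf":26},"qlx":50,"tx":{"x":59,"ygh":94}}}
After op 10 (remove /t/gex/bl): {"cq":{"i":[55,77,34],"sw":{"io":79,"tg":57,"y":74},"x":[87,55]},"t":{"ec":19,"gex":{"i":56,"ju":51,"vf":26},"qlx":50,"tx":{"x":59,"ygh":94}}}
After op 11 (replace /cq/sw/y 35): {"cq":{"i":[55,77,34],"sw":{"io":79,"tg":57,"y":35},"x":[87,55]},"t":{"ec":19,"gex":{"i":56,"ju":51,"vf":26},"qlx":50,"tx":{"x":59,"ygh":94}}}
After op 12 (replace /t/gex/vf 54): {"cq":{"i":[55,77,34],"sw":{"io":79,"tg":57,"y":35},"x":[87,55]},"t":{"ec":19,"gex":{"i":56,"ju":51,"vf":54},"qlx":50,"tx":{"x":59,"ygh":94}}}
After op 13 (remove /t/qlx): {"cq":{"i":[55,77,34],"sw":{"io":79,"tg":57,"y":35},"x":[87,55]},"t":{"ec":19,"gex":{"i":56,"ju":51,"vf":54},"tx":{"x":59,"ygh":94}}}
After op 14 (remove /cq/i/1): {"cq":{"i":[55,34],"sw":{"io":79,"tg":57,"y":35},"x":[87,55]},"t":{"ec":19,"gex":{"i":56,"ju":51,"vf":54},"tx":{"x":59,"ygh":94}}}
After op 15 (replace /t/tx/ygh 82): {"cq":{"i":[55,34],"sw":{"io":79,"tg":57,"y":35},"x":[87,55]},"t":{"ec":19,"gex":{"i":56,"ju":51,"vf":54},"tx":{"x":59,"ygh":82}}}
After op 16 (replace /t 3): {"cq":{"i":[55,34],"sw":{"io":79,"tg":57,"y":35},"x":[87,55]},"t":3}
After op 17 (replace /t 26): {"cq":{"i":[55,34],"sw":{"io":79,"tg":57,"y":35},"x":[87,55]},"t":26}
After op 18 (add /cq/x/1 76): {"cq":{"i":[55,34],"sw":{"io":79,"tg":57,"y":35},"x":[87,76,55]},"t":26}
Value at /t: 26

Answer: 26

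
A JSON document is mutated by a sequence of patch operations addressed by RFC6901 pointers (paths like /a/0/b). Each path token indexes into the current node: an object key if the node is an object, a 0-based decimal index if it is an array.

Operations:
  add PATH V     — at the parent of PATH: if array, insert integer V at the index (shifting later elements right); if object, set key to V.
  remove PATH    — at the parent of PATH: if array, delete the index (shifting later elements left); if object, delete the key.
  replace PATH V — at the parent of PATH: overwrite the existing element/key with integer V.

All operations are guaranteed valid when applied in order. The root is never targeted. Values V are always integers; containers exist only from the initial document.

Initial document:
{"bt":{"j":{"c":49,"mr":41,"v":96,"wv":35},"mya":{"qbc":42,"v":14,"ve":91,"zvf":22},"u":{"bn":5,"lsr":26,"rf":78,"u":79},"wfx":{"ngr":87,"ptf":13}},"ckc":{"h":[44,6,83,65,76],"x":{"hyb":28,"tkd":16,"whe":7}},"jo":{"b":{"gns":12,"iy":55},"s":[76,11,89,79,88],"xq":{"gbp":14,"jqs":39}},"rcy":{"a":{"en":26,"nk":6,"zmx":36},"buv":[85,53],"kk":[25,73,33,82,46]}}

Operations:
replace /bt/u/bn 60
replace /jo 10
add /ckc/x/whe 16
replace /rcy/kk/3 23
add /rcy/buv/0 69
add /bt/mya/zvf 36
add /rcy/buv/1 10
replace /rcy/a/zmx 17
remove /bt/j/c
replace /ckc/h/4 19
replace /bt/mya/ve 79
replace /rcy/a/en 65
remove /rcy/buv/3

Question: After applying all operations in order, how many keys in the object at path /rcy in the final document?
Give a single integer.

Answer: 3

Derivation:
After op 1 (replace /bt/u/bn 60): {"bt":{"j":{"c":49,"mr":41,"v":96,"wv":35},"mya":{"qbc":42,"v":14,"ve":91,"zvf":22},"u":{"bn":60,"lsr":26,"rf":78,"u":79},"wfx":{"ngr":87,"ptf":13}},"ckc":{"h":[44,6,83,65,76],"x":{"hyb":28,"tkd":16,"whe":7}},"jo":{"b":{"gns":12,"iy":55},"s":[76,11,89,79,88],"xq":{"gbp":14,"jqs":39}},"rcy":{"a":{"en":26,"nk":6,"zmx":36},"buv":[85,53],"kk":[25,73,33,82,46]}}
After op 2 (replace /jo 10): {"bt":{"j":{"c":49,"mr":41,"v":96,"wv":35},"mya":{"qbc":42,"v":14,"ve":91,"zvf":22},"u":{"bn":60,"lsr":26,"rf":78,"u":79},"wfx":{"ngr":87,"ptf":13}},"ckc":{"h":[44,6,83,65,76],"x":{"hyb":28,"tkd":16,"whe":7}},"jo":10,"rcy":{"a":{"en":26,"nk":6,"zmx":36},"buv":[85,53],"kk":[25,73,33,82,46]}}
After op 3 (add /ckc/x/whe 16): {"bt":{"j":{"c":49,"mr":41,"v":96,"wv":35},"mya":{"qbc":42,"v":14,"ve":91,"zvf":22},"u":{"bn":60,"lsr":26,"rf":78,"u":79},"wfx":{"ngr":87,"ptf":13}},"ckc":{"h":[44,6,83,65,76],"x":{"hyb":28,"tkd":16,"whe":16}},"jo":10,"rcy":{"a":{"en":26,"nk":6,"zmx":36},"buv":[85,53],"kk":[25,73,33,82,46]}}
After op 4 (replace /rcy/kk/3 23): {"bt":{"j":{"c":49,"mr":41,"v":96,"wv":35},"mya":{"qbc":42,"v":14,"ve":91,"zvf":22},"u":{"bn":60,"lsr":26,"rf":78,"u":79},"wfx":{"ngr":87,"ptf":13}},"ckc":{"h":[44,6,83,65,76],"x":{"hyb":28,"tkd":16,"whe":16}},"jo":10,"rcy":{"a":{"en":26,"nk":6,"zmx":36},"buv":[85,53],"kk":[25,73,33,23,46]}}
After op 5 (add /rcy/buv/0 69): {"bt":{"j":{"c":49,"mr":41,"v":96,"wv":35},"mya":{"qbc":42,"v":14,"ve":91,"zvf":22},"u":{"bn":60,"lsr":26,"rf":78,"u":79},"wfx":{"ngr":87,"ptf":13}},"ckc":{"h":[44,6,83,65,76],"x":{"hyb":28,"tkd":16,"whe":16}},"jo":10,"rcy":{"a":{"en":26,"nk":6,"zmx":36},"buv":[69,85,53],"kk":[25,73,33,23,46]}}
After op 6 (add /bt/mya/zvf 36): {"bt":{"j":{"c":49,"mr":41,"v":96,"wv":35},"mya":{"qbc":42,"v":14,"ve":91,"zvf":36},"u":{"bn":60,"lsr":26,"rf":78,"u":79},"wfx":{"ngr":87,"ptf":13}},"ckc":{"h":[44,6,83,65,76],"x":{"hyb":28,"tkd":16,"whe":16}},"jo":10,"rcy":{"a":{"en":26,"nk":6,"zmx":36},"buv":[69,85,53],"kk":[25,73,33,23,46]}}
After op 7 (add /rcy/buv/1 10): {"bt":{"j":{"c":49,"mr":41,"v":96,"wv":35},"mya":{"qbc":42,"v":14,"ve":91,"zvf":36},"u":{"bn":60,"lsr":26,"rf":78,"u":79},"wfx":{"ngr":87,"ptf":13}},"ckc":{"h":[44,6,83,65,76],"x":{"hyb":28,"tkd":16,"whe":16}},"jo":10,"rcy":{"a":{"en":26,"nk":6,"zmx":36},"buv":[69,10,85,53],"kk":[25,73,33,23,46]}}
After op 8 (replace /rcy/a/zmx 17): {"bt":{"j":{"c":49,"mr":41,"v":96,"wv":35},"mya":{"qbc":42,"v":14,"ve":91,"zvf":36},"u":{"bn":60,"lsr":26,"rf":78,"u":79},"wfx":{"ngr":87,"ptf":13}},"ckc":{"h":[44,6,83,65,76],"x":{"hyb":28,"tkd":16,"whe":16}},"jo":10,"rcy":{"a":{"en":26,"nk":6,"zmx":17},"buv":[69,10,85,53],"kk":[25,73,33,23,46]}}
After op 9 (remove /bt/j/c): {"bt":{"j":{"mr":41,"v":96,"wv":35},"mya":{"qbc":42,"v":14,"ve":91,"zvf":36},"u":{"bn":60,"lsr":26,"rf":78,"u":79},"wfx":{"ngr":87,"ptf":13}},"ckc":{"h":[44,6,83,65,76],"x":{"hyb":28,"tkd":16,"whe":16}},"jo":10,"rcy":{"a":{"en":26,"nk":6,"zmx":17},"buv":[69,10,85,53],"kk":[25,73,33,23,46]}}
After op 10 (replace /ckc/h/4 19): {"bt":{"j":{"mr":41,"v":96,"wv":35},"mya":{"qbc":42,"v":14,"ve":91,"zvf":36},"u":{"bn":60,"lsr":26,"rf":78,"u":79},"wfx":{"ngr":87,"ptf":13}},"ckc":{"h":[44,6,83,65,19],"x":{"hyb":28,"tkd":16,"whe":16}},"jo":10,"rcy":{"a":{"en":26,"nk":6,"zmx":17},"buv":[69,10,85,53],"kk":[25,73,33,23,46]}}
After op 11 (replace /bt/mya/ve 79): {"bt":{"j":{"mr":41,"v":96,"wv":35},"mya":{"qbc":42,"v":14,"ve":79,"zvf":36},"u":{"bn":60,"lsr":26,"rf":78,"u":79},"wfx":{"ngr":87,"ptf":13}},"ckc":{"h":[44,6,83,65,19],"x":{"hyb":28,"tkd":16,"whe":16}},"jo":10,"rcy":{"a":{"en":26,"nk":6,"zmx":17},"buv":[69,10,85,53],"kk":[25,73,33,23,46]}}
After op 12 (replace /rcy/a/en 65): {"bt":{"j":{"mr":41,"v":96,"wv":35},"mya":{"qbc":42,"v":14,"ve":79,"zvf":36},"u":{"bn":60,"lsr":26,"rf":78,"u":79},"wfx":{"ngr":87,"ptf":13}},"ckc":{"h":[44,6,83,65,19],"x":{"hyb":28,"tkd":16,"whe":16}},"jo":10,"rcy":{"a":{"en":65,"nk":6,"zmx":17},"buv":[69,10,85,53],"kk":[25,73,33,23,46]}}
After op 13 (remove /rcy/buv/3): {"bt":{"j":{"mr":41,"v":96,"wv":35},"mya":{"qbc":42,"v":14,"ve":79,"zvf":36},"u":{"bn":60,"lsr":26,"rf":78,"u":79},"wfx":{"ngr":87,"ptf":13}},"ckc":{"h":[44,6,83,65,19],"x":{"hyb":28,"tkd":16,"whe":16}},"jo":10,"rcy":{"a":{"en":65,"nk":6,"zmx":17},"buv":[69,10,85],"kk":[25,73,33,23,46]}}
Size at path /rcy: 3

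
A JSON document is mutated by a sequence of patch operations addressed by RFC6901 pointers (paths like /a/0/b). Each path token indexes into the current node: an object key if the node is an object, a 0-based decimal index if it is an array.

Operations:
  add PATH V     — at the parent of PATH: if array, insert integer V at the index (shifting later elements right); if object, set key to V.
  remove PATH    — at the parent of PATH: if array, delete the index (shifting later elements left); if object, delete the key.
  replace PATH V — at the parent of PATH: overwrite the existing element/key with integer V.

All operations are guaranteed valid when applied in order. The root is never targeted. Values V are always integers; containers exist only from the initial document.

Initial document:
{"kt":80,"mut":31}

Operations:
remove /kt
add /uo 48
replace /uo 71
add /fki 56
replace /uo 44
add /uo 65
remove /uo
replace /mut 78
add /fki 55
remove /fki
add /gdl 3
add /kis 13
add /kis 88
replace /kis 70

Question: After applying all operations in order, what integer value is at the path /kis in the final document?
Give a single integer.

Answer: 70

Derivation:
After op 1 (remove /kt): {"mut":31}
After op 2 (add /uo 48): {"mut":31,"uo":48}
After op 3 (replace /uo 71): {"mut":31,"uo":71}
After op 4 (add /fki 56): {"fki":56,"mut":31,"uo":71}
After op 5 (replace /uo 44): {"fki":56,"mut":31,"uo":44}
After op 6 (add /uo 65): {"fki":56,"mut":31,"uo":65}
After op 7 (remove /uo): {"fki":56,"mut":31}
After op 8 (replace /mut 78): {"fki":56,"mut":78}
After op 9 (add /fki 55): {"fki":55,"mut":78}
After op 10 (remove /fki): {"mut":78}
After op 11 (add /gdl 3): {"gdl":3,"mut":78}
After op 12 (add /kis 13): {"gdl":3,"kis":13,"mut":78}
After op 13 (add /kis 88): {"gdl":3,"kis":88,"mut":78}
After op 14 (replace /kis 70): {"gdl":3,"kis":70,"mut":78}
Value at /kis: 70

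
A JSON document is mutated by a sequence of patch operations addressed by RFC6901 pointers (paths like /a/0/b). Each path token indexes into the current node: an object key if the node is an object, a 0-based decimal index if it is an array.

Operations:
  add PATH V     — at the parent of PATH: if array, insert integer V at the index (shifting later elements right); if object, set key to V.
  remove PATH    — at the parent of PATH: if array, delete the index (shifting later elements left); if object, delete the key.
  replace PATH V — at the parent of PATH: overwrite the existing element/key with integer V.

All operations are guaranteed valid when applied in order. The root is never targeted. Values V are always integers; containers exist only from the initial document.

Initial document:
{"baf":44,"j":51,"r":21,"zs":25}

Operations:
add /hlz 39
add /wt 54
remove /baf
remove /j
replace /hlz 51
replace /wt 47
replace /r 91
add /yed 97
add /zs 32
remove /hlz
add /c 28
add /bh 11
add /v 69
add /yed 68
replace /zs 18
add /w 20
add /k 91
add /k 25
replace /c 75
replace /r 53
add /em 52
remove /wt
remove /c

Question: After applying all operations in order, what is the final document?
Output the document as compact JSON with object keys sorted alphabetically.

Answer: {"bh":11,"em":52,"k":25,"r":53,"v":69,"w":20,"yed":68,"zs":18}

Derivation:
After op 1 (add /hlz 39): {"baf":44,"hlz":39,"j":51,"r":21,"zs":25}
After op 2 (add /wt 54): {"baf":44,"hlz":39,"j":51,"r":21,"wt":54,"zs":25}
After op 3 (remove /baf): {"hlz":39,"j":51,"r":21,"wt":54,"zs":25}
After op 4 (remove /j): {"hlz":39,"r":21,"wt":54,"zs":25}
After op 5 (replace /hlz 51): {"hlz":51,"r":21,"wt":54,"zs":25}
After op 6 (replace /wt 47): {"hlz":51,"r":21,"wt":47,"zs":25}
After op 7 (replace /r 91): {"hlz":51,"r":91,"wt":47,"zs":25}
After op 8 (add /yed 97): {"hlz":51,"r":91,"wt":47,"yed":97,"zs":25}
After op 9 (add /zs 32): {"hlz":51,"r":91,"wt":47,"yed":97,"zs":32}
After op 10 (remove /hlz): {"r":91,"wt":47,"yed":97,"zs":32}
After op 11 (add /c 28): {"c":28,"r":91,"wt":47,"yed":97,"zs":32}
After op 12 (add /bh 11): {"bh":11,"c":28,"r":91,"wt":47,"yed":97,"zs":32}
After op 13 (add /v 69): {"bh":11,"c":28,"r":91,"v":69,"wt":47,"yed":97,"zs":32}
After op 14 (add /yed 68): {"bh":11,"c":28,"r":91,"v":69,"wt":47,"yed":68,"zs":32}
After op 15 (replace /zs 18): {"bh":11,"c":28,"r":91,"v":69,"wt":47,"yed":68,"zs":18}
After op 16 (add /w 20): {"bh":11,"c":28,"r":91,"v":69,"w":20,"wt":47,"yed":68,"zs":18}
After op 17 (add /k 91): {"bh":11,"c":28,"k":91,"r":91,"v":69,"w":20,"wt":47,"yed":68,"zs":18}
After op 18 (add /k 25): {"bh":11,"c":28,"k":25,"r":91,"v":69,"w":20,"wt":47,"yed":68,"zs":18}
After op 19 (replace /c 75): {"bh":11,"c":75,"k":25,"r":91,"v":69,"w":20,"wt":47,"yed":68,"zs":18}
After op 20 (replace /r 53): {"bh":11,"c":75,"k":25,"r":53,"v":69,"w":20,"wt":47,"yed":68,"zs":18}
After op 21 (add /em 52): {"bh":11,"c":75,"em":52,"k":25,"r":53,"v":69,"w":20,"wt":47,"yed":68,"zs":18}
After op 22 (remove /wt): {"bh":11,"c":75,"em":52,"k":25,"r":53,"v":69,"w":20,"yed":68,"zs":18}
After op 23 (remove /c): {"bh":11,"em":52,"k":25,"r":53,"v":69,"w":20,"yed":68,"zs":18}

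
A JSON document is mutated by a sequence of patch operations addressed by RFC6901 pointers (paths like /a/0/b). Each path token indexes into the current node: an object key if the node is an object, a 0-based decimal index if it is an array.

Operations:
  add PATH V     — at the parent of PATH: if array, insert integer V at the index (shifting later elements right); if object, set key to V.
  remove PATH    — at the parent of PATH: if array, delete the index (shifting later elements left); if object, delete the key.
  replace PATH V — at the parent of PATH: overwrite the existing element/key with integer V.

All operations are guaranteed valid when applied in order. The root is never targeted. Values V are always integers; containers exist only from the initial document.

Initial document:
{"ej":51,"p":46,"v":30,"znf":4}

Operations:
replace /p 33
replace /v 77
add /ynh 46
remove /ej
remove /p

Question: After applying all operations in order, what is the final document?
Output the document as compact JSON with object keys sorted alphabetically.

After op 1 (replace /p 33): {"ej":51,"p":33,"v":30,"znf":4}
After op 2 (replace /v 77): {"ej":51,"p":33,"v":77,"znf":4}
After op 3 (add /ynh 46): {"ej":51,"p":33,"v":77,"ynh":46,"znf":4}
After op 4 (remove /ej): {"p":33,"v":77,"ynh":46,"znf":4}
After op 5 (remove /p): {"v":77,"ynh":46,"znf":4}

Answer: {"v":77,"ynh":46,"znf":4}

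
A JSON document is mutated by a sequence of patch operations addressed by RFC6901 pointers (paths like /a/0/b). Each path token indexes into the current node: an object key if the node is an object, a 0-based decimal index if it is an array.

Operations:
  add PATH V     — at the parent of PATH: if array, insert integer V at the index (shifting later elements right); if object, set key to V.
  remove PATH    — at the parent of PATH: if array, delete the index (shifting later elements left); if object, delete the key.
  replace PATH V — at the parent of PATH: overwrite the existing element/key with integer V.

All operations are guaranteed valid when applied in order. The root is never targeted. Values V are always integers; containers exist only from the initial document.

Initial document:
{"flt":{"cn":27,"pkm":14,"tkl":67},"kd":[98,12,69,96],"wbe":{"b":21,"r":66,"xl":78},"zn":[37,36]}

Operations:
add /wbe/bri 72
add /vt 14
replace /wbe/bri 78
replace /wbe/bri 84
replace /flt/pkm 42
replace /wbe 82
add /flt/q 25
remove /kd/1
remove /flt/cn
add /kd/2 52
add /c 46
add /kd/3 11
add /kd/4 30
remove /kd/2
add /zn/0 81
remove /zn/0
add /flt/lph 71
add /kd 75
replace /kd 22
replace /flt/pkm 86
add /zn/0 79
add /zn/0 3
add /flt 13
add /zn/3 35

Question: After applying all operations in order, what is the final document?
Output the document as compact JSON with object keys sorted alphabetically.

After op 1 (add /wbe/bri 72): {"flt":{"cn":27,"pkm":14,"tkl":67},"kd":[98,12,69,96],"wbe":{"b":21,"bri":72,"r":66,"xl":78},"zn":[37,36]}
After op 2 (add /vt 14): {"flt":{"cn":27,"pkm":14,"tkl":67},"kd":[98,12,69,96],"vt":14,"wbe":{"b":21,"bri":72,"r":66,"xl":78},"zn":[37,36]}
After op 3 (replace /wbe/bri 78): {"flt":{"cn":27,"pkm":14,"tkl":67},"kd":[98,12,69,96],"vt":14,"wbe":{"b":21,"bri":78,"r":66,"xl":78},"zn":[37,36]}
After op 4 (replace /wbe/bri 84): {"flt":{"cn":27,"pkm":14,"tkl":67},"kd":[98,12,69,96],"vt":14,"wbe":{"b":21,"bri":84,"r":66,"xl":78},"zn":[37,36]}
After op 5 (replace /flt/pkm 42): {"flt":{"cn":27,"pkm":42,"tkl":67},"kd":[98,12,69,96],"vt":14,"wbe":{"b":21,"bri":84,"r":66,"xl":78},"zn":[37,36]}
After op 6 (replace /wbe 82): {"flt":{"cn":27,"pkm":42,"tkl":67},"kd":[98,12,69,96],"vt":14,"wbe":82,"zn":[37,36]}
After op 7 (add /flt/q 25): {"flt":{"cn":27,"pkm":42,"q":25,"tkl":67},"kd":[98,12,69,96],"vt":14,"wbe":82,"zn":[37,36]}
After op 8 (remove /kd/1): {"flt":{"cn":27,"pkm":42,"q":25,"tkl":67},"kd":[98,69,96],"vt":14,"wbe":82,"zn":[37,36]}
After op 9 (remove /flt/cn): {"flt":{"pkm":42,"q":25,"tkl":67},"kd":[98,69,96],"vt":14,"wbe":82,"zn":[37,36]}
After op 10 (add /kd/2 52): {"flt":{"pkm":42,"q":25,"tkl":67},"kd":[98,69,52,96],"vt":14,"wbe":82,"zn":[37,36]}
After op 11 (add /c 46): {"c":46,"flt":{"pkm":42,"q":25,"tkl":67},"kd":[98,69,52,96],"vt":14,"wbe":82,"zn":[37,36]}
After op 12 (add /kd/3 11): {"c":46,"flt":{"pkm":42,"q":25,"tkl":67},"kd":[98,69,52,11,96],"vt":14,"wbe":82,"zn":[37,36]}
After op 13 (add /kd/4 30): {"c":46,"flt":{"pkm":42,"q":25,"tkl":67},"kd":[98,69,52,11,30,96],"vt":14,"wbe":82,"zn":[37,36]}
After op 14 (remove /kd/2): {"c":46,"flt":{"pkm":42,"q":25,"tkl":67},"kd":[98,69,11,30,96],"vt":14,"wbe":82,"zn":[37,36]}
After op 15 (add /zn/0 81): {"c":46,"flt":{"pkm":42,"q":25,"tkl":67},"kd":[98,69,11,30,96],"vt":14,"wbe":82,"zn":[81,37,36]}
After op 16 (remove /zn/0): {"c":46,"flt":{"pkm":42,"q":25,"tkl":67},"kd":[98,69,11,30,96],"vt":14,"wbe":82,"zn":[37,36]}
After op 17 (add /flt/lph 71): {"c":46,"flt":{"lph":71,"pkm":42,"q":25,"tkl":67},"kd":[98,69,11,30,96],"vt":14,"wbe":82,"zn":[37,36]}
After op 18 (add /kd 75): {"c":46,"flt":{"lph":71,"pkm":42,"q":25,"tkl":67},"kd":75,"vt":14,"wbe":82,"zn":[37,36]}
After op 19 (replace /kd 22): {"c":46,"flt":{"lph":71,"pkm":42,"q":25,"tkl":67},"kd":22,"vt":14,"wbe":82,"zn":[37,36]}
After op 20 (replace /flt/pkm 86): {"c":46,"flt":{"lph":71,"pkm":86,"q":25,"tkl":67},"kd":22,"vt":14,"wbe":82,"zn":[37,36]}
After op 21 (add /zn/0 79): {"c":46,"flt":{"lph":71,"pkm":86,"q":25,"tkl":67},"kd":22,"vt":14,"wbe":82,"zn":[79,37,36]}
After op 22 (add /zn/0 3): {"c":46,"flt":{"lph":71,"pkm":86,"q":25,"tkl":67},"kd":22,"vt":14,"wbe":82,"zn":[3,79,37,36]}
After op 23 (add /flt 13): {"c":46,"flt":13,"kd":22,"vt":14,"wbe":82,"zn":[3,79,37,36]}
After op 24 (add /zn/3 35): {"c":46,"flt":13,"kd":22,"vt":14,"wbe":82,"zn":[3,79,37,35,36]}

Answer: {"c":46,"flt":13,"kd":22,"vt":14,"wbe":82,"zn":[3,79,37,35,36]}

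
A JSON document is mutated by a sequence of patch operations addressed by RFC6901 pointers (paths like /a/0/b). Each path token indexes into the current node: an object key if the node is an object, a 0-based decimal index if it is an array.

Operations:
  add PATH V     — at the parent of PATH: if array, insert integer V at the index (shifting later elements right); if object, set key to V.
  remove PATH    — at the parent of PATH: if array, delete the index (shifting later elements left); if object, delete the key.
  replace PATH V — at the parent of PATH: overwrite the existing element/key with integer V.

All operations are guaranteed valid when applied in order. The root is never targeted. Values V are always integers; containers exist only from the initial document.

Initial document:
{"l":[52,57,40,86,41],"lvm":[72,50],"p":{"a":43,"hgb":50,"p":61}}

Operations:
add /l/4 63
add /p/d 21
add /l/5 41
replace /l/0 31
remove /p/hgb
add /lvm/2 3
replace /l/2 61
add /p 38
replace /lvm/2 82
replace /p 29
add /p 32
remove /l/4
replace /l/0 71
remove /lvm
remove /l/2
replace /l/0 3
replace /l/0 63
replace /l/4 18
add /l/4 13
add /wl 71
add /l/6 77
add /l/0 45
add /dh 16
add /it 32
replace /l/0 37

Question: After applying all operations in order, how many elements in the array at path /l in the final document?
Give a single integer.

Answer: 8

Derivation:
After op 1 (add /l/4 63): {"l":[52,57,40,86,63,41],"lvm":[72,50],"p":{"a":43,"hgb":50,"p":61}}
After op 2 (add /p/d 21): {"l":[52,57,40,86,63,41],"lvm":[72,50],"p":{"a":43,"d":21,"hgb":50,"p":61}}
After op 3 (add /l/5 41): {"l":[52,57,40,86,63,41,41],"lvm":[72,50],"p":{"a":43,"d":21,"hgb":50,"p":61}}
After op 4 (replace /l/0 31): {"l":[31,57,40,86,63,41,41],"lvm":[72,50],"p":{"a":43,"d":21,"hgb":50,"p":61}}
After op 5 (remove /p/hgb): {"l":[31,57,40,86,63,41,41],"lvm":[72,50],"p":{"a":43,"d":21,"p":61}}
After op 6 (add /lvm/2 3): {"l":[31,57,40,86,63,41,41],"lvm":[72,50,3],"p":{"a":43,"d":21,"p":61}}
After op 7 (replace /l/2 61): {"l":[31,57,61,86,63,41,41],"lvm":[72,50,3],"p":{"a":43,"d":21,"p":61}}
After op 8 (add /p 38): {"l":[31,57,61,86,63,41,41],"lvm":[72,50,3],"p":38}
After op 9 (replace /lvm/2 82): {"l":[31,57,61,86,63,41,41],"lvm":[72,50,82],"p":38}
After op 10 (replace /p 29): {"l":[31,57,61,86,63,41,41],"lvm":[72,50,82],"p":29}
After op 11 (add /p 32): {"l":[31,57,61,86,63,41,41],"lvm":[72,50,82],"p":32}
After op 12 (remove /l/4): {"l":[31,57,61,86,41,41],"lvm":[72,50,82],"p":32}
After op 13 (replace /l/0 71): {"l":[71,57,61,86,41,41],"lvm":[72,50,82],"p":32}
After op 14 (remove /lvm): {"l":[71,57,61,86,41,41],"p":32}
After op 15 (remove /l/2): {"l":[71,57,86,41,41],"p":32}
After op 16 (replace /l/0 3): {"l":[3,57,86,41,41],"p":32}
After op 17 (replace /l/0 63): {"l":[63,57,86,41,41],"p":32}
After op 18 (replace /l/4 18): {"l":[63,57,86,41,18],"p":32}
After op 19 (add /l/4 13): {"l":[63,57,86,41,13,18],"p":32}
After op 20 (add /wl 71): {"l":[63,57,86,41,13,18],"p":32,"wl":71}
After op 21 (add /l/6 77): {"l":[63,57,86,41,13,18,77],"p":32,"wl":71}
After op 22 (add /l/0 45): {"l":[45,63,57,86,41,13,18,77],"p":32,"wl":71}
After op 23 (add /dh 16): {"dh":16,"l":[45,63,57,86,41,13,18,77],"p":32,"wl":71}
After op 24 (add /it 32): {"dh":16,"it":32,"l":[45,63,57,86,41,13,18,77],"p":32,"wl":71}
After op 25 (replace /l/0 37): {"dh":16,"it":32,"l":[37,63,57,86,41,13,18,77],"p":32,"wl":71}
Size at path /l: 8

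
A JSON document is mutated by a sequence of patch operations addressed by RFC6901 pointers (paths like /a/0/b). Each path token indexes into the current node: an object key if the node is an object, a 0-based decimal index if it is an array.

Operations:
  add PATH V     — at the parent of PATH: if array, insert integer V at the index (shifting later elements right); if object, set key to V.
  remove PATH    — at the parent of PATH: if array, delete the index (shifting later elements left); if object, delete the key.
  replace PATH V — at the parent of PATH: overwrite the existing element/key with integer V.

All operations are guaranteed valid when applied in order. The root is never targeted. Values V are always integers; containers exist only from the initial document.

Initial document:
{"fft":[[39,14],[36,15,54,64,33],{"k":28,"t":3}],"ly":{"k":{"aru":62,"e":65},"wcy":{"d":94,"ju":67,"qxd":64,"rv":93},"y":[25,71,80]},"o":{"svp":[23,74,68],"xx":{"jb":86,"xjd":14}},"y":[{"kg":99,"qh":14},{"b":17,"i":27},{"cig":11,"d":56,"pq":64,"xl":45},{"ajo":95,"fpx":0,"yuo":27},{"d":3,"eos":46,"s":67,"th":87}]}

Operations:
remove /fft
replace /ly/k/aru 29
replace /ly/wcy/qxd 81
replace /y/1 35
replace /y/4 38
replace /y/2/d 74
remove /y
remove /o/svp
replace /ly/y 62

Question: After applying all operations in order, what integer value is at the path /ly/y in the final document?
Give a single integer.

After op 1 (remove /fft): {"ly":{"k":{"aru":62,"e":65},"wcy":{"d":94,"ju":67,"qxd":64,"rv":93},"y":[25,71,80]},"o":{"svp":[23,74,68],"xx":{"jb":86,"xjd":14}},"y":[{"kg":99,"qh":14},{"b":17,"i":27},{"cig":11,"d":56,"pq":64,"xl":45},{"ajo":95,"fpx":0,"yuo":27},{"d":3,"eos":46,"s":67,"th":87}]}
After op 2 (replace /ly/k/aru 29): {"ly":{"k":{"aru":29,"e":65},"wcy":{"d":94,"ju":67,"qxd":64,"rv":93},"y":[25,71,80]},"o":{"svp":[23,74,68],"xx":{"jb":86,"xjd":14}},"y":[{"kg":99,"qh":14},{"b":17,"i":27},{"cig":11,"d":56,"pq":64,"xl":45},{"ajo":95,"fpx":0,"yuo":27},{"d":3,"eos":46,"s":67,"th":87}]}
After op 3 (replace /ly/wcy/qxd 81): {"ly":{"k":{"aru":29,"e":65},"wcy":{"d":94,"ju":67,"qxd":81,"rv":93},"y":[25,71,80]},"o":{"svp":[23,74,68],"xx":{"jb":86,"xjd":14}},"y":[{"kg":99,"qh":14},{"b":17,"i":27},{"cig":11,"d":56,"pq":64,"xl":45},{"ajo":95,"fpx":0,"yuo":27},{"d":3,"eos":46,"s":67,"th":87}]}
After op 4 (replace /y/1 35): {"ly":{"k":{"aru":29,"e":65},"wcy":{"d":94,"ju":67,"qxd":81,"rv":93},"y":[25,71,80]},"o":{"svp":[23,74,68],"xx":{"jb":86,"xjd":14}},"y":[{"kg":99,"qh":14},35,{"cig":11,"d":56,"pq":64,"xl":45},{"ajo":95,"fpx":0,"yuo":27},{"d":3,"eos":46,"s":67,"th":87}]}
After op 5 (replace /y/4 38): {"ly":{"k":{"aru":29,"e":65},"wcy":{"d":94,"ju":67,"qxd":81,"rv":93},"y":[25,71,80]},"o":{"svp":[23,74,68],"xx":{"jb":86,"xjd":14}},"y":[{"kg":99,"qh":14},35,{"cig":11,"d":56,"pq":64,"xl":45},{"ajo":95,"fpx":0,"yuo":27},38]}
After op 6 (replace /y/2/d 74): {"ly":{"k":{"aru":29,"e":65},"wcy":{"d":94,"ju":67,"qxd":81,"rv":93},"y":[25,71,80]},"o":{"svp":[23,74,68],"xx":{"jb":86,"xjd":14}},"y":[{"kg":99,"qh":14},35,{"cig":11,"d":74,"pq":64,"xl":45},{"ajo":95,"fpx":0,"yuo":27},38]}
After op 7 (remove /y): {"ly":{"k":{"aru":29,"e":65},"wcy":{"d":94,"ju":67,"qxd":81,"rv":93},"y":[25,71,80]},"o":{"svp":[23,74,68],"xx":{"jb":86,"xjd":14}}}
After op 8 (remove /o/svp): {"ly":{"k":{"aru":29,"e":65},"wcy":{"d":94,"ju":67,"qxd":81,"rv":93},"y":[25,71,80]},"o":{"xx":{"jb":86,"xjd":14}}}
After op 9 (replace /ly/y 62): {"ly":{"k":{"aru":29,"e":65},"wcy":{"d":94,"ju":67,"qxd":81,"rv":93},"y":62},"o":{"xx":{"jb":86,"xjd":14}}}
Value at /ly/y: 62

Answer: 62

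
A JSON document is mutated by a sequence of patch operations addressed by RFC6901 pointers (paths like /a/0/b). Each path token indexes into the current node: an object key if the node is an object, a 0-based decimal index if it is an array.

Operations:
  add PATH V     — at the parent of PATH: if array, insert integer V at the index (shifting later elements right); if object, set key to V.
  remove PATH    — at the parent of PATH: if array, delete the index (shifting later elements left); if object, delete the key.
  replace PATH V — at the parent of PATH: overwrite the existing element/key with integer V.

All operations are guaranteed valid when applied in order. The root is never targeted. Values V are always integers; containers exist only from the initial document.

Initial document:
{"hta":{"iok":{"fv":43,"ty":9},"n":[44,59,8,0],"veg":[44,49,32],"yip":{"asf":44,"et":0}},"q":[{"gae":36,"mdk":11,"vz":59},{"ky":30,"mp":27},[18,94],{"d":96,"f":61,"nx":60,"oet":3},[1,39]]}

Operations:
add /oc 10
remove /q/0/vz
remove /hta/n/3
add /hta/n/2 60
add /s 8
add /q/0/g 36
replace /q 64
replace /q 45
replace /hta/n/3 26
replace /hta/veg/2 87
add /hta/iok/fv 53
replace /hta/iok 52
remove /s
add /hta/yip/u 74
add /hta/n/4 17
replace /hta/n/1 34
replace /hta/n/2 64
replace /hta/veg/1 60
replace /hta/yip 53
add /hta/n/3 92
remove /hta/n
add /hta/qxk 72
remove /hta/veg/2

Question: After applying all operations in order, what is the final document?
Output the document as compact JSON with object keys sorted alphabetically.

After op 1 (add /oc 10): {"hta":{"iok":{"fv":43,"ty":9},"n":[44,59,8,0],"veg":[44,49,32],"yip":{"asf":44,"et":0}},"oc":10,"q":[{"gae":36,"mdk":11,"vz":59},{"ky":30,"mp":27},[18,94],{"d":96,"f":61,"nx":60,"oet":3},[1,39]]}
After op 2 (remove /q/0/vz): {"hta":{"iok":{"fv":43,"ty":9},"n":[44,59,8,0],"veg":[44,49,32],"yip":{"asf":44,"et":0}},"oc":10,"q":[{"gae":36,"mdk":11},{"ky":30,"mp":27},[18,94],{"d":96,"f":61,"nx":60,"oet":3},[1,39]]}
After op 3 (remove /hta/n/3): {"hta":{"iok":{"fv":43,"ty":9},"n":[44,59,8],"veg":[44,49,32],"yip":{"asf":44,"et":0}},"oc":10,"q":[{"gae":36,"mdk":11},{"ky":30,"mp":27},[18,94],{"d":96,"f":61,"nx":60,"oet":3},[1,39]]}
After op 4 (add /hta/n/2 60): {"hta":{"iok":{"fv":43,"ty":9},"n":[44,59,60,8],"veg":[44,49,32],"yip":{"asf":44,"et":0}},"oc":10,"q":[{"gae":36,"mdk":11},{"ky":30,"mp":27},[18,94],{"d":96,"f":61,"nx":60,"oet":3},[1,39]]}
After op 5 (add /s 8): {"hta":{"iok":{"fv":43,"ty":9},"n":[44,59,60,8],"veg":[44,49,32],"yip":{"asf":44,"et":0}},"oc":10,"q":[{"gae":36,"mdk":11},{"ky":30,"mp":27},[18,94],{"d":96,"f":61,"nx":60,"oet":3},[1,39]],"s":8}
After op 6 (add /q/0/g 36): {"hta":{"iok":{"fv":43,"ty":9},"n":[44,59,60,8],"veg":[44,49,32],"yip":{"asf":44,"et":0}},"oc":10,"q":[{"g":36,"gae":36,"mdk":11},{"ky":30,"mp":27},[18,94],{"d":96,"f":61,"nx":60,"oet":3},[1,39]],"s":8}
After op 7 (replace /q 64): {"hta":{"iok":{"fv":43,"ty":9},"n":[44,59,60,8],"veg":[44,49,32],"yip":{"asf":44,"et":0}},"oc":10,"q":64,"s":8}
After op 8 (replace /q 45): {"hta":{"iok":{"fv":43,"ty":9},"n":[44,59,60,8],"veg":[44,49,32],"yip":{"asf":44,"et":0}},"oc":10,"q":45,"s":8}
After op 9 (replace /hta/n/3 26): {"hta":{"iok":{"fv":43,"ty":9},"n":[44,59,60,26],"veg":[44,49,32],"yip":{"asf":44,"et":0}},"oc":10,"q":45,"s":8}
After op 10 (replace /hta/veg/2 87): {"hta":{"iok":{"fv":43,"ty":9},"n":[44,59,60,26],"veg":[44,49,87],"yip":{"asf":44,"et":0}},"oc":10,"q":45,"s":8}
After op 11 (add /hta/iok/fv 53): {"hta":{"iok":{"fv":53,"ty":9},"n":[44,59,60,26],"veg":[44,49,87],"yip":{"asf":44,"et":0}},"oc":10,"q":45,"s":8}
After op 12 (replace /hta/iok 52): {"hta":{"iok":52,"n":[44,59,60,26],"veg":[44,49,87],"yip":{"asf":44,"et":0}},"oc":10,"q":45,"s":8}
After op 13 (remove /s): {"hta":{"iok":52,"n":[44,59,60,26],"veg":[44,49,87],"yip":{"asf":44,"et":0}},"oc":10,"q":45}
After op 14 (add /hta/yip/u 74): {"hta":{"iok":52,"n":[44,59,60,26],"veg":[44,49,87],"yip":{"asf":44,"et":0,"u":74}},"oc":10,"q":45}
After op 15 (add /hta/n/4 17): {"hta":{"iok":52,"n":[44,59,60,26,17],"veg":[44,49,87],"yip":{"asf":44,"et":0,"u":74}},"oc":10,"q":45}
After op 16 (replace /hta/n/1 34): {"hta":{"iok":52,"n":[44,34,60,26,17],"veg":[44,49,87],"yip":{"asf":44,"et":0,"u":74}},"oc":10,"q":45}
After op 17 (replace /hta/n/2 64): {"hta":{"iok":52,"n":[44,34,64,26,17],"veg":[44,49,87],"yip":{"asf":44,"et":0,"u":74}},"oc":10,"q":45}
After op 18 (replace /hta/veg/1 60): {"hta":{"iok":52,"n":[44,34,64,26,17],"veg":[44,60,87],"yip":{"asf":44,"et":0,"u":74}},"oc":10,"q":45}
After op 19 (replace /hta/yip 53): {"hta":{"iok":52,"n":[44,34,64,26,17],"veg":[44,60,87],"yip":53},"oc":10,"q":45}
After op 20 (add /hta/n/3 92): {"hta":{"iok":52,"n":[44,34,64,92,26,17],"veg":[44,60,87],"yip":53},"oc":10,"q":45}
After op 21 (remove /hta/n): {"hta":{"iok":52,"veg":[44,60,87],"yip":53},"oc":10,"q":45}
After op 22 (add /hta/qxk 72): {"hta":{"iok":52,"qxk":72,"veg":[44,60,87],"yip":53},"oc":10,"q":45}
After op 23 (remove /hta/veg/2): {"hta":{"iok":52,"qxk":72,"veg":[44,60],"yip":53},"oc":10,"q":45}

Answer: {"hta":{"iok":52,"qxk":72,"veg":[44,60],"yip":53},"oc":10,"q":45}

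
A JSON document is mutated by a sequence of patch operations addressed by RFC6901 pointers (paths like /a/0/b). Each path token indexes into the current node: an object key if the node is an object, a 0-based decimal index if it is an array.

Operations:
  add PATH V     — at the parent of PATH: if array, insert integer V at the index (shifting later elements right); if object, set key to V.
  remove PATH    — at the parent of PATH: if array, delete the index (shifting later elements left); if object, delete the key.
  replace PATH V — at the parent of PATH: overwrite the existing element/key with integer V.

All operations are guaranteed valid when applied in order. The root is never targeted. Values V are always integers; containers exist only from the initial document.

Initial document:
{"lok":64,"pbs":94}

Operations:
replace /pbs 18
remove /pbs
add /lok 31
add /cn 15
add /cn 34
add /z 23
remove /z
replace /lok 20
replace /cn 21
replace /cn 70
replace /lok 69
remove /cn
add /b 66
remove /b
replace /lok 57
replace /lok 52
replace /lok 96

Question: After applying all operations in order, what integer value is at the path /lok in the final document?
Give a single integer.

Answer: 96

Derivation:
After op 1 (replace /pbs 18): {"lok":64,"pbs":18}
After op 2 (remove /pbs): {"lok":64}
After op 3 (add /lok 31): {"lok":31}
After op 4 (add /cn 15): {"cn":15,"lok":31}
After op 5 (add /cn 34): {"cn":34,"lok":31}
After op 6 (add /z 23): {"cn":34,"lok":31,"z":23}
After op 7 (remove /z): {"cn":34,"lok":31}
After op 8 (replace /lok 20): {"cn":34,"lok":20}
After op 9 (replace /cn 21): {"cn":21,"lok":20}
After op 10 (replace /cn 70): {"cn":70,"lok":20}
After op 11 (replace /lok 69): {"cn":70,"lok":69}
After op 12 (remove /cn): {"lok":69}
After op 13 (add /b 66): {"b":66,"lok":69}
After op 14 (remove /b): {"lok":69}
After op 15 (replace /lok 57): {"lok":57}
After op 16 (replace /lok 52): {"lok":52}
After op 17 (replace /lok 96): {"lok":96}
Value at /lok: 96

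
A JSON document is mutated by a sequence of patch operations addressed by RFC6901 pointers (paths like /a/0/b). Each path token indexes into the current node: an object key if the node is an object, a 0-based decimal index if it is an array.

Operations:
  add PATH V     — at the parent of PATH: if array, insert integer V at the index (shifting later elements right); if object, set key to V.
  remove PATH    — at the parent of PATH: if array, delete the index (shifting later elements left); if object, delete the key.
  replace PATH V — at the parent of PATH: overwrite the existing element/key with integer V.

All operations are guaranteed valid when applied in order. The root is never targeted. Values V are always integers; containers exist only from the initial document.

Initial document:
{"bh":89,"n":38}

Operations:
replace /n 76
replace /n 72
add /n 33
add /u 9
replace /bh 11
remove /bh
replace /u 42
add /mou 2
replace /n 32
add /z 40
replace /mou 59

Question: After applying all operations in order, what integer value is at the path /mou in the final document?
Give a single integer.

After op 1 (replace /n 76): {"bh":89,"n":76}
After op 2 (replace /n 72): {"bh":89,"n":72}
After op 3 (add /n 33): {"bh":89,"n":33}
After op 4 (add /u 9): {"bh":89,"n":33,"u":9}
After op 5 (replace /bh 11): {"bh":11,"n":33,"u":9}
After op 6 (remove /bh): {"n":33,"u":9}
After op 7 (replace /u 42): {"n":33,"u":42}
After op 8 (add /mou 2): {"mou":2,"n":33,"u":42}
After op 9 (replace /n 32): {"mou":2,"n":32,"u":42}
After op 10 (add /z 40): {"mou":2,"n":32,"u":42,"z":40}
After op 11 (replace /mou 59): {"mou":59,"n":32,"u":42,"z":40}
Value at /mou: 59

Answer: 59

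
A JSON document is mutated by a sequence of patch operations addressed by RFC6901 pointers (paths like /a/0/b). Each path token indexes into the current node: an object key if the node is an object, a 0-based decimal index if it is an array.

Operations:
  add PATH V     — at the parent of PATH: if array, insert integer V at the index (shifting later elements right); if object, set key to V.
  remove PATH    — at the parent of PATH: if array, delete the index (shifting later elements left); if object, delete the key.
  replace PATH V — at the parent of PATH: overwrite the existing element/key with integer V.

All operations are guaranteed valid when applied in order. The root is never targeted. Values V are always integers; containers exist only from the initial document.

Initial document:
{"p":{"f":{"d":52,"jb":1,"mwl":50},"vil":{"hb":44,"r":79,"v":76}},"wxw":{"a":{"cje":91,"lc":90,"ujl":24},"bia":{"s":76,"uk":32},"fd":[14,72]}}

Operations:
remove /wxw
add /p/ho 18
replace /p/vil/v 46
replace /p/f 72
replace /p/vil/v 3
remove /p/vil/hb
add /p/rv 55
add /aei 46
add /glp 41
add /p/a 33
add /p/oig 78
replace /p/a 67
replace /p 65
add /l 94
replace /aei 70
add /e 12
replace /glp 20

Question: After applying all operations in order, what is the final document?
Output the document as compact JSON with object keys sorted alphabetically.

Answer: {"aei":70,"e":12,"glp":20,"l":94,"p":65}

Derivation:
After op 1 (remove /wxw): {"p":{"f":{"d":52,"jb":1,"mwl":50},"vil":{"hb":44,"r":79,"v":76}}}
After op 2 (add /p/ho 18): {"p":{"f":{"d":52,"jb":1,"mwl":50},"ho":18,"vil":{"hb":44,"r":79,"v":76}}}
After op 3 (replace /p/vil/v 46): {"p":{"f":{"d":52,"jb":1,"mwl":50},"ho":18,"vil":{"hb":44,"r":79,"v":46}}}
After op 4 (replace /p/f 72): {"p":{"f":72,"ho":18,"vil":{"hb":44,"r":79,"v":46}}}
After op 5 (replace /p/vil/v 3): {"p":{"f":72,"ho":18,"vil":{"hb":44,"r":79,"v":3}}}
After op 6 (remove /p/vil/hb): {"p":{"f":72,"ho":18,"vil":{"r":79,"v":3}}}
After op 7 (add /p/rv 55): {"p":{"f":72,"ho":18,"rv":55,"vil":{"r":79,"v":3}}}
After op 8 (add /aei 46): {"aei":46,"p":{"f":72,"ho":18,"rv":55,"vil":{"r":79,"v":3}}}
After op 9 (add /glp 41): {"aei":46,"glp":41,"p":{"f":72,"ho":18,"rv":55,"vil":{"r":79,"v":3}}}
After op 10 (add /p/a 33): {"aei":46,"glp":41,"p":{"a":33,"f":72,"ho":18,"rv":55,"vil":{"r":79,"v":3}}}
After op 11 (add /p/oig 78): {"aei":46,"glp":41,"p":{"a":33,"f":72,"ho":18,"oig":78,"rv":55,"vil":{"r":79,"v":3}}}
After op 12 (replace /p/a 67): {"aei":46,"glp":41,"p":{"a":67,"f":72,"ho":18,"oig":78,"rv":55,"vil":{"r":79,"v":3}}}
After op 13 (replace /p 65): {"aei":46,"glp":41,"p":65}
After op 14 (add /l 94): {"aei":46,"glp":41,"l":94,"p":65}
After op 15 (replace /aei 70): {"aei":70,"glp":41,"l":94,"p":65}
After op 16 (add /e 12): {"aei":70,"e":12,"glp":41,"l":94,"p":65}
After op 17 (replace /glp 20): {"aei":70,"e":12,"glp":20,"l":94,"p":65}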